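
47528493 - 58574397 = -11045904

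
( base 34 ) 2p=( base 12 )79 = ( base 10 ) 93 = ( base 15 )63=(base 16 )5D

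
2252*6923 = 15590596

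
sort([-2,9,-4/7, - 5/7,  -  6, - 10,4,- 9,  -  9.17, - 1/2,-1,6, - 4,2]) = [ - 10,  -  9.17, - 9,-6, - 4,  -  2,  -  1, - 5/7,  -  4/7, - 1/2, 2,4,6,9 ] 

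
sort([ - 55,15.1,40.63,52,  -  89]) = [-89,- 55, 15.1, 40.63,52]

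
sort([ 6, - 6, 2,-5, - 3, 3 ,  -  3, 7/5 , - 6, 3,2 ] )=[ - 6, - 6, - 5, - 3, - 3,7/5, 2, 2 , 3,3,6 ] 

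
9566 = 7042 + 2524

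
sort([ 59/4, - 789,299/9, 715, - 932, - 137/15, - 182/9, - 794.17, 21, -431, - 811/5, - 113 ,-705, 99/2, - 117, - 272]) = [ - 932, - 794.17, - 789, - 705, - 431,-272,- 811/5, - 117, - 113, - 182/9,-137/15, 59/4, 21,299/9,99/2,715]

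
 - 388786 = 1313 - 390099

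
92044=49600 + 42444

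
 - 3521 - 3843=-7364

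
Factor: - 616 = -2^3*7^1*11^1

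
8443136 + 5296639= 13739775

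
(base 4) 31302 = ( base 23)1f8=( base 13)52b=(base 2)1101110010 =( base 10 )882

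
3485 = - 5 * (- 697 ) 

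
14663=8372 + 6291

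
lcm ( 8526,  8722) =758814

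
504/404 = 1+25/101 = 1.25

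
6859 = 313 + 6546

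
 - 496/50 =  - 10+2/25 = - 9.92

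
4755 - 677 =4078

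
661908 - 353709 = 308199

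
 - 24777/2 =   -  24777/2= - 12388.50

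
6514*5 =32570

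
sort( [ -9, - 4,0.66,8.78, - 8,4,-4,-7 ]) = [ - 9 , - 8, - 7, - 4 , - 4, 0.66,  4, 8.78]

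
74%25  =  24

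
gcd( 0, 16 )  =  16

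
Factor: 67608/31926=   2^2 * 3^2*17^( - 1 ) =36/17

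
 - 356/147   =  -356/147 = - 2.42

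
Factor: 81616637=81616637^1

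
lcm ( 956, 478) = 956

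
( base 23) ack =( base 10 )5586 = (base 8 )12722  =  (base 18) H46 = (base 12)3296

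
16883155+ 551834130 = 568717285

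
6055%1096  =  575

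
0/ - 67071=0/1= - 0.00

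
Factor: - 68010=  - 2^1 * 3^1*5^1*2267^1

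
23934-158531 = -134597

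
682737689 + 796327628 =1479065317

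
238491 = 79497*3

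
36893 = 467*79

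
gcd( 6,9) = 3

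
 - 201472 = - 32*6296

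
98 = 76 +22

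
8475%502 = 443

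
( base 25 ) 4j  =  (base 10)119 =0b1110111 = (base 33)3k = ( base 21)5E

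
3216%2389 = 827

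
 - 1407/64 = - 22  +  1/64 = - 21.98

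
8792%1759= 1756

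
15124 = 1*15124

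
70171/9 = 70171/9 =7796.78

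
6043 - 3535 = 2508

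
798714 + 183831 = 982545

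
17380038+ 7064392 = 24444430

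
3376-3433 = -57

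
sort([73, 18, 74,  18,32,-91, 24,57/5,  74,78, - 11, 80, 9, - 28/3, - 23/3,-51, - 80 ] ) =[  -  91, - 80, - 51 , - 11,-28/3 ,-23/3, 9, 57/5, 18,  18,24, 32, 73,  74, 74,78, 80 ]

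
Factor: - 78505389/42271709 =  - 3^3 *43^( - 1 )  *  233^1*12479^1*983063^( - 1 )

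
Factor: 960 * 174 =2^7 * 3^2*5^1*29^1 = 167040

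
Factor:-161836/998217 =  - 2^2*3^(-3 ) * 11^ ( - 1)*3361^ (-1)*40459^1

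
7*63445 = 444115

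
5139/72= 71 + 3/8= 71.38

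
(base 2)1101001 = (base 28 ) 3l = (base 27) 3O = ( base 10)105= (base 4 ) 1221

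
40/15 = 8/3 = 2.67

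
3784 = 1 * 3784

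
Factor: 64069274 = 2^1*37^1*865801^1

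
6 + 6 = 12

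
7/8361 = 7/8361  =  0.00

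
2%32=2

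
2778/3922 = 1389/1961  =  0.71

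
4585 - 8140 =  - 3555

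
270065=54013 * 5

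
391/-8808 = - 391/8808= -0.04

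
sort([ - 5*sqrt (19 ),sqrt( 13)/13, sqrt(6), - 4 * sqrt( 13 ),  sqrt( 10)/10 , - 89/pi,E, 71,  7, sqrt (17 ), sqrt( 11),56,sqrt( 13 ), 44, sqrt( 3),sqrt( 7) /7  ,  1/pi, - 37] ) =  [ - 37, - 89/pi,-5*sqrt( 19) ,- 4*sqrt( 13),sqrt( 13)/13 , sqrt( 10)/10, 1/pi,sqrt( 7 )/7, sqrt ( 3),  sqrt( 6 ),  E, sqrt( 11) , sqrt( 13), sqrt(17), 7, 44, 56, 71 ] 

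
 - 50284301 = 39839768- 90124069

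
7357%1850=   1807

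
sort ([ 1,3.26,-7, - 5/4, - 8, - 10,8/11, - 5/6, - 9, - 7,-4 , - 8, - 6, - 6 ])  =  [ - 10, - 9, - 8,-8,-7 , - 7 ,-6,  -  6,  -  4,-5/4, - 5/6,8/11,1,3.26 ]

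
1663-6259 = - 4596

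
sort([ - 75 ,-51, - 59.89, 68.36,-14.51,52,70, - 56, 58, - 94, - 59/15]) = [-94, - 75, - 59.89, -56, - 51 , - 14.51  , - 59/15,52,58, 68.36,70] 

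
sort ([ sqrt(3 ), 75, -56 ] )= [ - 56, sqrt (3),75]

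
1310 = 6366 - 5056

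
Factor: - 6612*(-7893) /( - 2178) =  - 2^1*3^1*11^(-2)*19^1*29^1*877^1  =  - 2899362/121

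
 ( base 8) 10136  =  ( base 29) 4se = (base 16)105E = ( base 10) 4190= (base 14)1754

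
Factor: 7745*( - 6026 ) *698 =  - 32576616260= - 2^2*5^1 *23^1 * 131^1*349^1*1549^1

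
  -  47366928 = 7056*( - 6713 )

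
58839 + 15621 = 74460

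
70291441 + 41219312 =111510753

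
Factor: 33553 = 13^1*29^1*89^1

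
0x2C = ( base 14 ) 32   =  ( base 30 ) 1e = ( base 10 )44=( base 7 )62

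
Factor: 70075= 5^2*2803^1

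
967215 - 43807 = 923408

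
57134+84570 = 141704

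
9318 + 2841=12159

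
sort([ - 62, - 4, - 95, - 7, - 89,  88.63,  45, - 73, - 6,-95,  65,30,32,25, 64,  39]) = [  -  95, - 95,  -  89 , - 73, - 62, - 7, - 6, - 4, 25,30,  32, 39, 45 , 64,65,88.63]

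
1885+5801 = 7686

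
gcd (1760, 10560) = 1760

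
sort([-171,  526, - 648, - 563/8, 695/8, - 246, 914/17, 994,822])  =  [-648,-246,- 171, - 563/8, 914/17, 695/8,  526,822,994 ] 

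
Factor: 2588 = 2^2*  647^1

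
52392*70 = 3667440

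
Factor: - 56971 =-23^1*2477^1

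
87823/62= 2833/2 = 1416.50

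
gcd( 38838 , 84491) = 1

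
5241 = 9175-3934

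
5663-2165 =3498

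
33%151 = 33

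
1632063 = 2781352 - 1149289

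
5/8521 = 5/8521 = 0.00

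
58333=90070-31737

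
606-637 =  - 31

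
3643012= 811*4492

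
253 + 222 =475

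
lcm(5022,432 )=40176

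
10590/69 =153 +11/23 = 153.48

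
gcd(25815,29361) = 3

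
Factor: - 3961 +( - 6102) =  - 29^1 * 347^1 = -10063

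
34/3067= 34/3067   =  0.01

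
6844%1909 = 1117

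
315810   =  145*2178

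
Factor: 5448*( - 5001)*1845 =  - 50267851560= -  2^3 * 3^4 * 5^1*41^1*227^1*1667^1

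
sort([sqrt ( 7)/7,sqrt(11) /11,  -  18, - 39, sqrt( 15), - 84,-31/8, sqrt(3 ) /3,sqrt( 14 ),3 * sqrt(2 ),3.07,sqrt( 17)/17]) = [ - 84,-39,- 18, - 31/8, sqrt(17)/17 , sqrt( 11 ) /11,sqrt (7 )/7,sqrt( 3) /3 , 3.07, sqrt( 14 ), sqrt( 15),  3 * sqrt(2)]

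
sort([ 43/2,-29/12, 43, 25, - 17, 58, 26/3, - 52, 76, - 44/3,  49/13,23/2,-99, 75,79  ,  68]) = [-99, - 52 ,-17,-44/3 , - 29/12, 49/13,  26/3, 23/2,43/2,25, 43, 58,68, 75,76,79] 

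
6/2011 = 6/2011= 0.00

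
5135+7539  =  12674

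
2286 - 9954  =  -7668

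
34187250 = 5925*5770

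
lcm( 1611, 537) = 1611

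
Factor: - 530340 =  - 2^2*3^1*5^1*8839^1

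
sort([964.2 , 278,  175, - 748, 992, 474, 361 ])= [ - 748, 175,278, 361, 474,964.2,992] 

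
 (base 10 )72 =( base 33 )26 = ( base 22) 36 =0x48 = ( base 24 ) 30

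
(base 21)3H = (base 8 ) 120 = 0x50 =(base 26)32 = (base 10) 80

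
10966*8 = 87728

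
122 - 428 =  - 306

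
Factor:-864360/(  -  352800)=49/20 = 2^( - 2)*5^( - 1 )*7^2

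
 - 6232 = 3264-9496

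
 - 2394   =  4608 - 7002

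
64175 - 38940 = 25235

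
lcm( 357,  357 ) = 357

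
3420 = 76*45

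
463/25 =463/25 = 18.52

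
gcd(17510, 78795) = 8755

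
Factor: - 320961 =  - 3^1*83^1 * 1289^1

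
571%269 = 33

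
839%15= 14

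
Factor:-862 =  - 2^1*431^1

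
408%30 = 18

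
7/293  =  7/293 = 0.02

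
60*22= 1320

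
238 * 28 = 6664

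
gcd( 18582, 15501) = 3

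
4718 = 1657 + 3061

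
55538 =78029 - 22491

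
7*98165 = 687155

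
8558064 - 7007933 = 1550131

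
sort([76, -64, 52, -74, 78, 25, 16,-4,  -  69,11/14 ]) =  [ - 74, - 69,- 64, - 4, 11/14, 16, 25,  52, 76 , 78]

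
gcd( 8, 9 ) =1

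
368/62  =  5+29/31= 5.94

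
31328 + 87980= 119308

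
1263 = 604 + 659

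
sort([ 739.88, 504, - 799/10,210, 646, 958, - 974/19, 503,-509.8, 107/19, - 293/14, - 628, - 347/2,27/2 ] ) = [ - 628, - 509.8, - 347/2, - 799/10, - 974/19, - 293/14,107/19, 27/2, 210,  503,504, 646,  739.88,958]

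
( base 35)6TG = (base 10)8381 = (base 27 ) bdb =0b10000010111101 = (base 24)ed5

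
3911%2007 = 1904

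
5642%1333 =310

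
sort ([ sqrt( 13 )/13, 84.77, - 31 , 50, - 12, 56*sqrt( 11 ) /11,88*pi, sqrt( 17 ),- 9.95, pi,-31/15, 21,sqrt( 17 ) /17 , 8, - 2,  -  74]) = [  -  74, - 31 , - 12, - 9.95,- 31/15,  -  2 , sqrt( 17 )/17,sqrt ( 13 ) /13, pi,sqrt(17 ),  8,56*sqrt ( 11)/11, 21,50,84.77,88*pi ]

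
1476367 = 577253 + 899114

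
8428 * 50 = 421400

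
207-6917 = - 6710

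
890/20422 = 445/10211 = 0.04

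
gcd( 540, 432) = 108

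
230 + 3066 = 3296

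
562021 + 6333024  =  6895045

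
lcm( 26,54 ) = 702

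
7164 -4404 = 2760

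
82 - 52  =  30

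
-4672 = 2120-6792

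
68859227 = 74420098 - 5560871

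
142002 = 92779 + 49223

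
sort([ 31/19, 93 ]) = [ 31/19,93 ]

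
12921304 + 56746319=69667623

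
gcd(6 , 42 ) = 6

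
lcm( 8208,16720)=451440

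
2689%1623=1066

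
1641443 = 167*9829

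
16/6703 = 16/6703= 0.00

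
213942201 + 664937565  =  878879766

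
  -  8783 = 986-9769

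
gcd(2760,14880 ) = 120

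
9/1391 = 9/1391=0.01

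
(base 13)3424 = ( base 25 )BGM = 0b1110010000001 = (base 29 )8JI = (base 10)7297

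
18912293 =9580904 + 9331389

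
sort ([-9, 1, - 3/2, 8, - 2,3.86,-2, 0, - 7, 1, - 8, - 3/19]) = [  -  9,-8,- 7, - 2,-2,-3/2,-3/19,0, 1,  1,3.86,8 ]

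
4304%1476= 1352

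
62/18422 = 31/9211 = 0.00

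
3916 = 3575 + 341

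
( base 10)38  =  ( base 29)19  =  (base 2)100110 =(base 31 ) 17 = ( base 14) 2a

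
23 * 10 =230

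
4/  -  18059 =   -  1 + 18055/18059 = - 0.00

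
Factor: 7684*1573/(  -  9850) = -6043466/4925 = - 2^1 * 5^(-2) * 11^2*13^1*17^1*113^1 * 197^( - 1)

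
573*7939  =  4549047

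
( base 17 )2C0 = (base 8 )1416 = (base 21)1g5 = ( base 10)782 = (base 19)233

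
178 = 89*2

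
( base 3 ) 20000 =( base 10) 162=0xA2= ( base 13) c6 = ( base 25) 6C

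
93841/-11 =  - 8531/1 = - 8531.00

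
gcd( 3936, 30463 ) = 41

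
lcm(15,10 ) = 30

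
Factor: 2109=3^1 * 19^1*37^1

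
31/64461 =31/64461 = 0.00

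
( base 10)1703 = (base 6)11515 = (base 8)3247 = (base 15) 788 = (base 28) 24n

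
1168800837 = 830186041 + 338614796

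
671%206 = 53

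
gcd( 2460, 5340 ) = 60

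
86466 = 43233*2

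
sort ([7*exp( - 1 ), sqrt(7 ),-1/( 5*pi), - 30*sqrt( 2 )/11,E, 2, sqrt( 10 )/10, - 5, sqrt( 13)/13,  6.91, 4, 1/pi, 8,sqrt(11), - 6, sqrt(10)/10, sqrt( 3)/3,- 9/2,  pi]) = [-6, - 5, - 9/2, - 30*sqrt( 2 )/11 , - 1/(5*pi), sqrt(13)/13,sqrt(10)/10,sqrt(10)/10, 1/pi, sqrt(3)/3,2, 7 * exp ( - 1) , sqrt(7 ),E, pi , sqrt ( 11), 4, 6.91,  8 ]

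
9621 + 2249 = 11870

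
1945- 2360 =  - 415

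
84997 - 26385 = 58612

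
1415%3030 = 1415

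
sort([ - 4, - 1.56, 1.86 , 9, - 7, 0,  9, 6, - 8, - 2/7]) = [ - 8, - 7,-4, - 1.56, - 2/7, 0, 1.86,6,9, 9 ]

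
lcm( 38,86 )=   1634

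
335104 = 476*704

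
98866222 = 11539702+87326520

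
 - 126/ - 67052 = 63/33526 =0.00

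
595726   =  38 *15677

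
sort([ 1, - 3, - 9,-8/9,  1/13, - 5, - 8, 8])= [ - 9, - 8, - 5, - 3,  -  8/9,1/13,1,  8]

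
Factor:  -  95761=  -17^1*43^1*131^1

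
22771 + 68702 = 91473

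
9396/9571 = 9396/9571 = 0.98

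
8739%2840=219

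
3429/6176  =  3429/6176 = 0.56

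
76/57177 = 76/57177 =0.00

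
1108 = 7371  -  6263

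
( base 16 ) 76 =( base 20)5I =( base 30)3s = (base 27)4A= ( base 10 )118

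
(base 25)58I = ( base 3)11120211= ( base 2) 110100001111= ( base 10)3343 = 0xD0F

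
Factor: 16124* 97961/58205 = 1579523164/58205  =  2^2*5^( - 1 )*7^( - 1)*29^1*139^1*1663^( - 1 ) * 97961^1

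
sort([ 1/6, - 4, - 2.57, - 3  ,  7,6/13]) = [ - 4, - 3, - 2.57,1/6,6/13,7 ]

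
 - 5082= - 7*726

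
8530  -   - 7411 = 15941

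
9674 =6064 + 3610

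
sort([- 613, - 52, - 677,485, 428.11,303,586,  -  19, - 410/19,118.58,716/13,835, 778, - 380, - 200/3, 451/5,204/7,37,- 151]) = [-677,-613 ,  -  380, - 151 , - 200/3,-52, - 410/19,-19, 204/7,37,716/13,  451/5,118.58,303,428.11, 485,586,778, 835 ]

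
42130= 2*21065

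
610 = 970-360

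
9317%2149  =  721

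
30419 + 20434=50853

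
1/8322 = 1/8322=0.00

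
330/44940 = 11/1498 = 0.01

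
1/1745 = 1/1745=0.00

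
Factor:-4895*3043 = - 14895485 = - 5^1*11^1*17^1*89^1 * 179^1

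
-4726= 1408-6134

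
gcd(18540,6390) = 90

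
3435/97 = 35+40/97 = 35.41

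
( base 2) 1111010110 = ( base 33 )TP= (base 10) 982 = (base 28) 172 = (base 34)su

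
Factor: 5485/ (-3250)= - 2^( - 1)*5^( - 2)*13^( -1 )*1097^1 = -  1097/650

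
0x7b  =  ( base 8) 173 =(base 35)3i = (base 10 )123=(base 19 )69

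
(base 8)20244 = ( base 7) 33235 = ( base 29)9R4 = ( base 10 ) 8356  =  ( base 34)77Q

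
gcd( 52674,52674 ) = 52674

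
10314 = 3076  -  -7238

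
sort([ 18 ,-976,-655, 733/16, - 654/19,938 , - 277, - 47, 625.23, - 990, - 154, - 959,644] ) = [ - 990,- 976, - 959, - 655, - 277, - 154, - 47, - 654/19, 18, 733/16,625.23  ,  644,  938 ]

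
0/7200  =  0= 0.00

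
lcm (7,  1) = 7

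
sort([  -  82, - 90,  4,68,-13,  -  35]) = [-90,-82, - 35, - 13, 4, 68]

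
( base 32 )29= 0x49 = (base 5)243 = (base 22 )37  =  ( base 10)73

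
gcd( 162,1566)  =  54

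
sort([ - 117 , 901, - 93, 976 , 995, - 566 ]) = [ - 566, - 117, - 93, 901, 976,995]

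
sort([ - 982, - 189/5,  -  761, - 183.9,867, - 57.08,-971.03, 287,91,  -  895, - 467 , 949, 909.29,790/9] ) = [ - 982,- 971.03, - 895,-761, - 467, - 183.9, - 57.08 , - 189/5,790/9 , 91,  287,867,909.29,  949 ]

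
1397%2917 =1397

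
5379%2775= 2604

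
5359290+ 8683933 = 14043223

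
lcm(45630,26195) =1414530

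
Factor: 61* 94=2^1*47^1 * 61^1 = 5734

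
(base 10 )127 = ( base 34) 3P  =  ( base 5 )1002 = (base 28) 4F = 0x7f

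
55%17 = 4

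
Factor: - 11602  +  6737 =-4865=- 5^1*7^1 * 139^1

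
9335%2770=1025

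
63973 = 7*9139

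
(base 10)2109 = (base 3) 2220010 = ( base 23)3MG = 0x83d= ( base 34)1s1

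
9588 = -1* ( - 9588 )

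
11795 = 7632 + 4163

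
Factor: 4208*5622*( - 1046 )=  - 2^6*3^1*263^1 * 523^1*937^1 = - 24745615296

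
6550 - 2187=4363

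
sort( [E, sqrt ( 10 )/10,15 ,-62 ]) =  [-62,sqrt( 10)/10,E,  15]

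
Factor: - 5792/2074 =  - 2^4 * 17^(-1) * 61^( - 1) * 181^1 = - 2896/1037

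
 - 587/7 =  - 587/7 = - 83.86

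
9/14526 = 1/1614=0.00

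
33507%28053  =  5454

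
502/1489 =502/1489=   0.34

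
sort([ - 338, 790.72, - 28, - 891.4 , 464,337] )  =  [ - 891.4 , - 338, - 28,337,464,790.72]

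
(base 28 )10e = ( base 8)1436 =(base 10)798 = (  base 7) 2220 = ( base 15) 383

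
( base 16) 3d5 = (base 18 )309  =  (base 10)981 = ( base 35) s1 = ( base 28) 171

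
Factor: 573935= 5^1*79^1*1453^1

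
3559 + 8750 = 12309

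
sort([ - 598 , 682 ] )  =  [ - 598, 682] 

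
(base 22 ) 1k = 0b101010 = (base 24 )1I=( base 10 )42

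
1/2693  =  1/2693  =  0.00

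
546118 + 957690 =1503808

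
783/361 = 783/361 = 2.17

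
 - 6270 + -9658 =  - 15928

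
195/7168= 195/7168   =  0.03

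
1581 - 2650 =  - 1069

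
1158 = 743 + 415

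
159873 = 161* 993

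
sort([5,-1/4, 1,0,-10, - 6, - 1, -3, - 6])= [ - 10, - 6, - 6, - 3,  -  1,-1/4,0,1, 5 ] 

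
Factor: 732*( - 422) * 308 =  - 95142432 = - 2^5 *3^1*7^1 *11^1 * 61^1*211^1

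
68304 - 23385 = 44919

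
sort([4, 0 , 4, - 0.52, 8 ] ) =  [- 0.52,0, 4,  4, 8]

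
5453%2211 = 1031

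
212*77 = 16324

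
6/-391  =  -1 +385/391= - 0.02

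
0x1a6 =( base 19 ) 134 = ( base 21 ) K2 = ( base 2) 110100110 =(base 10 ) 422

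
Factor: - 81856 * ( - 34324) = 2809625344 = 2^8*1279^1*8581^1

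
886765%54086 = 21389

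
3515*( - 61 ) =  - 214415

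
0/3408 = 0 = 0.00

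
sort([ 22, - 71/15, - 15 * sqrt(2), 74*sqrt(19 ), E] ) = [ - 15*sqrt (2) , - 71/15, E, 22, 74*sqrt(19 ) ] 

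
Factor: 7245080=2^3*5^1 * 19^1*9533^1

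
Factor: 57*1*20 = 2^2*3^1 * 5^1*19^1 = 1140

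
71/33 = 71/33 = 2.15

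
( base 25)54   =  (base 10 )129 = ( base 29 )4D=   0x81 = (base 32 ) 41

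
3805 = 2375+1430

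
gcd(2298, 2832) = 6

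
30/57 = 10/19 = 0.53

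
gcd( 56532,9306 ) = 6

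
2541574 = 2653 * 958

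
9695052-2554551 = 7140501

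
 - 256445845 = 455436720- 711882565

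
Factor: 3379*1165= 5^1*31^1 * 109^1*233^1 = 3936535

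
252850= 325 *778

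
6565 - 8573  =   - 2008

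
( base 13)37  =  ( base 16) 2E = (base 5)141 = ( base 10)46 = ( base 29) 1h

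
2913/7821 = 971/2607 = 0.37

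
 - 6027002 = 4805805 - 10832807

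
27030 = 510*53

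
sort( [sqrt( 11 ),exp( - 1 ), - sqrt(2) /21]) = [ - sqrt( 2 )/21,exp( - 1), sqrt( 11)]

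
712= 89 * 8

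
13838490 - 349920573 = - 336082083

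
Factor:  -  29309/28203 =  - 3^(-1)*17^( - 1 )*53^1 = - 53/51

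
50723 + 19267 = 69990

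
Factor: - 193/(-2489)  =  19^( - 1)*131^( - 1)*193^1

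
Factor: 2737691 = 11^1*19^1*13099^1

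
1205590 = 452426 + 753164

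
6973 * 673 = 4692829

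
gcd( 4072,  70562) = 2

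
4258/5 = 851 + 3/5  =  851.60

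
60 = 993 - 933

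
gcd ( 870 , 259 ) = 1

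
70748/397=178 +82/397 =178.21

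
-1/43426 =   -  1 + 43425/43426= - 0.00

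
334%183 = 151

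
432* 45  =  19440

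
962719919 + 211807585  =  1174527504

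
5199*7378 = 38358222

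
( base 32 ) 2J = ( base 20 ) 43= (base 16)53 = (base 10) 83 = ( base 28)2R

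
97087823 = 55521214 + 41566609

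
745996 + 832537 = 1578533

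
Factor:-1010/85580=- 101/8558 = - 2^(-1 ) * 11^( - 1 )*101^1 *389^( - 1 )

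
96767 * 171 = 16547157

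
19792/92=4948/23 = 215.13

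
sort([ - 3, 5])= [-3,5]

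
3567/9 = 1189/3 = 396.33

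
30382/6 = 15191/3 = 5063.67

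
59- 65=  -6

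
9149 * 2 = 18298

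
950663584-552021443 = 398642141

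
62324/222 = 280 + 82/111=280.74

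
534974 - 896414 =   -  361440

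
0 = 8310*0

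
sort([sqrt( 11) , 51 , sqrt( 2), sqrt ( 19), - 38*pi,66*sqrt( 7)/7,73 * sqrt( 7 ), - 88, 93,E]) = [-38*pi, - 88, sqrt( 2),E,sqrt( 11 ), sqrt( 19), 66 * sqrt(7 )/7 , 51,93, 73 * sqrt(7 ) ] 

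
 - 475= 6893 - 7368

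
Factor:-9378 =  - 2^1 * 3^2 * 521^1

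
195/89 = 195/89  =  2.19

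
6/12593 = 6/12593=0.00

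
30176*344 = 10380544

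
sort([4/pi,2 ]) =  [4/pi,2]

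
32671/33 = 32671/33 = 990.03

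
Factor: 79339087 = 619^1*128173^1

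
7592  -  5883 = 1709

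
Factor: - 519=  - 3^1*173^1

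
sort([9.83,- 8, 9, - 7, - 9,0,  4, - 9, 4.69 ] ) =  [ - 9, - 9, - 8,-7,0, 4,  4.69,9,9.83 ]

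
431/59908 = 431/59908 = 0.01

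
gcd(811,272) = 1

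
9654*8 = 77232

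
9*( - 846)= -7614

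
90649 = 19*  4771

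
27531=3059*9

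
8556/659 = 12 + 648/659 = 12.98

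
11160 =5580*2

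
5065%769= 451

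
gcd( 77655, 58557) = 3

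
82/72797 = 82/72797 = 0.00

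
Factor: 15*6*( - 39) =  - 3510  =  - 2^1*3^3*5^1*13^1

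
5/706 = 5/706 = 0.01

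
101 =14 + 87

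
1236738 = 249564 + 987174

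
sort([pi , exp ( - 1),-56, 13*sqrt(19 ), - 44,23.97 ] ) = [  -  56,-44,exp(- 1), pi,23.97 , 13 * sqrt(19) ]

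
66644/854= 78+ 16/427 = 78.04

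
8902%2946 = 64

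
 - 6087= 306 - 6393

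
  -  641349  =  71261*(  -  9 )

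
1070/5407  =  1070/5407 = 0.20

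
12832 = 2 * 6416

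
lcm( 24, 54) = 216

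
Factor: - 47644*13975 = - 665824900   =  -2^2*5^2*13^1*43^2*277^1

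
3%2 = 1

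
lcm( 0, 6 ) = 0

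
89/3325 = 89/3325  =  0.03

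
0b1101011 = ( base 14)79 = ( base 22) 4J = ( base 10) 107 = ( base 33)38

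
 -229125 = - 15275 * 15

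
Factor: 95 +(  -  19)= 2^2* 19^1= 76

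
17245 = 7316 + 9929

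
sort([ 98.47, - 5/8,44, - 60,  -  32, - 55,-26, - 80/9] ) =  [-60 ,-55, - 32 , - 26, - 80/9 , - 5/8,44, 98.47]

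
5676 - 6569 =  - 893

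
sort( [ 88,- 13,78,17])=[ -13,17, 78,88]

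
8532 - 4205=4327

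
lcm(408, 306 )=1224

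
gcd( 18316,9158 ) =9158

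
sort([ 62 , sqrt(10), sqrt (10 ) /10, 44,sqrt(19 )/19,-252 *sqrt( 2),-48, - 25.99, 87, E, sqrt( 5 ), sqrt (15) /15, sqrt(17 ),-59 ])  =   [  -  252*sqrt(2 ),-59, - 48, - 25.99, sqrt ( 19 )/19, sqrt (15)/15,  sqrt( 10 )/10,  sqrt( 5 ), E,  sqrt(10),sqrt(17 ) , 44,62 , 87] 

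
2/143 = 2/143 =0.01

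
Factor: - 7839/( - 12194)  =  9/14 = 2^(-1 )*3^2 *7^ ( - 1 ) 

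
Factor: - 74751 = -3^1*24917^1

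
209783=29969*7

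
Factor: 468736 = 2^8*1831^1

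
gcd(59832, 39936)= 24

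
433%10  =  3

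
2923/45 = 2923/45  =  64.96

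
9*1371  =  12339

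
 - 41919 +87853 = 45934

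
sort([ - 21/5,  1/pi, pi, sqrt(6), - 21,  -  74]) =[ - 74, -21, - 21/5,1/pi, sqrt( 6),pi ]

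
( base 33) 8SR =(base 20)1433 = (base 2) 10010110111111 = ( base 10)9663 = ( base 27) d6o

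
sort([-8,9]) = [ - 8, 9] 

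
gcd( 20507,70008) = 1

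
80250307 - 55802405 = 24447902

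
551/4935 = 551/4935=0.11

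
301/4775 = 301/4775 = 0.06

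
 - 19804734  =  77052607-96857341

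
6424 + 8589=15013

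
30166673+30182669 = 60349342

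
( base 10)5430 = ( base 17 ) 11d7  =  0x1536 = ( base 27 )7C3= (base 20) dba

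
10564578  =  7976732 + 2587846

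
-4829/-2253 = 2 + 323/2253=2.14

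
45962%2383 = 685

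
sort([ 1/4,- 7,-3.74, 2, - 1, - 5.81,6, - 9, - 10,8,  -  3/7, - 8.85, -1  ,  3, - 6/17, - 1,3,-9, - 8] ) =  [  -  10,  -  9, - 9,  -  8.85,-8, - 7, - 5.81,  -  3.74, - 1,-1, - 1, - 3/7, -6/17,1/4,2,3, 3, 6,8]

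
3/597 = 1/199 = 0.01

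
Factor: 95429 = 95429^1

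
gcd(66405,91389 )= 3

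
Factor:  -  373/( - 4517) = 373^1*4517^(-1) 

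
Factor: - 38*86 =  - 3268 = - 2^2*19^1*43^1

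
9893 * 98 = 969514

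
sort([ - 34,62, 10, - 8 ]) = [ - 34, - 8, 10, 62 ] 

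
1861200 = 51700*36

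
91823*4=367292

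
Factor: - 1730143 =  - 61^1*113^1*251^1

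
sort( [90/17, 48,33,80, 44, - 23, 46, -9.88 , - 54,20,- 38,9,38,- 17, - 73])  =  [-73 , - 54,  -  38, - 23, - 17, - 9.88,90/17,9,20,33, 38,44 , 46,48, 80 ] 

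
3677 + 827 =4504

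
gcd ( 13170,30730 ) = 4390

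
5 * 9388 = 46940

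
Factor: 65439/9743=3^2 * 11^1*661^1 * 9743^( -1)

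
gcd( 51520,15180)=460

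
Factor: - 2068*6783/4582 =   -  7013622/2291= -2^1*3^1*7^1*11^1*17^1*19^1*29^ (-1)*47^1*79^( - 1) 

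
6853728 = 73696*93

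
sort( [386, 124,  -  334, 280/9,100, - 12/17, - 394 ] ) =[ -394, -334,  -  12/17, 280/9,100, 124,386 ] 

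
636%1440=636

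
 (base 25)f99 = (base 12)5689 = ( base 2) 10010110001001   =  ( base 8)22611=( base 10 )9609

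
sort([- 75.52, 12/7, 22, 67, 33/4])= [ - 75.52,12/7, 33/4,22, 67]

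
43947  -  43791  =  156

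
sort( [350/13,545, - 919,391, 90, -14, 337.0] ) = [ - 919, - 14,350/13 , 90,  337.0,391,545]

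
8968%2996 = 2976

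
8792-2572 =6220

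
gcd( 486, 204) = 6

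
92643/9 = 30881/3 = 10293.67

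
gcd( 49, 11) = 1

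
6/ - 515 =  - 6/515 =- 0.01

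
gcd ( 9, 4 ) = 1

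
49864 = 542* 92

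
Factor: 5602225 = 5^2*23^1*9743^1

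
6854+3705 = 10559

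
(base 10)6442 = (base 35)592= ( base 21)ecg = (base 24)b4a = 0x192A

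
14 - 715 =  - 701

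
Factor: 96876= 2^2*3^4*13^1*23^1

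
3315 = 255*13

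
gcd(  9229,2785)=1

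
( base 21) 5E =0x77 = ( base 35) 3e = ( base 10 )119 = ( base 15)7e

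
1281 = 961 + 320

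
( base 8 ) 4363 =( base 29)2L0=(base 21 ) 542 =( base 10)2291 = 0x8f3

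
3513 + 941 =4454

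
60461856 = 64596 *936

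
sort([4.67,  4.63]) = [ 4.63,4.67] 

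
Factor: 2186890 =2^1*5^1*29^1 * 7541^1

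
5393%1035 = 218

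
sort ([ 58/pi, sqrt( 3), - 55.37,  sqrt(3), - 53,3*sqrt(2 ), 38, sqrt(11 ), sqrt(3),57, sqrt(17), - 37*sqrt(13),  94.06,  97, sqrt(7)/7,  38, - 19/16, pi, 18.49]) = [ - 37 * sqrt(13 ),-55.37, - 53,-19/16,sqrt(7 ) /7, sqrt( 3),sqrt( 3),sqrt(3 ), pi,sqrt( 11 ),sqrt( 17 ) , 3*sqrt(2),58/pi,  18.49,38, 38,  57,  94.06,97]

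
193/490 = 193/490 = 0.39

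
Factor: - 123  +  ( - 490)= - 613^1 = - 613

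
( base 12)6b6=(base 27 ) 1a3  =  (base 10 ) 1002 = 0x3EA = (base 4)33222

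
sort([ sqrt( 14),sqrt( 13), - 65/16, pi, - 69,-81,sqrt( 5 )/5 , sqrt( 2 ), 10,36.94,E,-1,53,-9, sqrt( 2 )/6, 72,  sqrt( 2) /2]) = [ - 81, - 69, - 9  ,-65/16, -1, sqrt( 2) /6,sqrt( 5)/5 , sqrt (2)/2, sqrt(2 ) , E,pi, sqrt(13), sqrt(14 ),10 , 36.94, 53,72]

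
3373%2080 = 1293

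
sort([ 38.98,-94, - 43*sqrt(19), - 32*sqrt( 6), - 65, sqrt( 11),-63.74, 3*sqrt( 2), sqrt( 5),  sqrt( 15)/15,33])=[-43*sqrt( 19 ), - 94,-32*sqrt(6 ),-65, - 63.74,sqrt( 15)/15, sqrt( 5), sqrt( 11),  3*sqrt (2),33, 38.98]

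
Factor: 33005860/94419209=2^2*5^1*23^( -1) * 1650293^1 *4105183^( - 1)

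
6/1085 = 6/1085 = 0.01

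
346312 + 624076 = 970388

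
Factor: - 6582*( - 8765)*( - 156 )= - 2^3*3^2*5^1*13^1 *1097^1*1753^1  =  - 8999831880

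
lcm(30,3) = 30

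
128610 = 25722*5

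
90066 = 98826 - 8760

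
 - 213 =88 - 301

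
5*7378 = 36890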